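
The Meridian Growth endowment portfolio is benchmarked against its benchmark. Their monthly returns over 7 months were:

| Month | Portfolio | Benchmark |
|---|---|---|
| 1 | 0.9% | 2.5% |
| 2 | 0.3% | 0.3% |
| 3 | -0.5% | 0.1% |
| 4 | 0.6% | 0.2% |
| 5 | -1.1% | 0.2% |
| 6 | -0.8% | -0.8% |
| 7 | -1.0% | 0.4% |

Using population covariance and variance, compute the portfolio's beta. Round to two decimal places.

r̄p = -0.2286%,  r̄m = 0.4143%
Cov = Σ(rp − r̄p)(rm − r̄m) / 7 = 0.4418
Var(rm) = Σ(rm − r̄m)² / 7 = 0.8612
β = Cov / Var = 0.4418 / 0.8612 = 0.5130

0.51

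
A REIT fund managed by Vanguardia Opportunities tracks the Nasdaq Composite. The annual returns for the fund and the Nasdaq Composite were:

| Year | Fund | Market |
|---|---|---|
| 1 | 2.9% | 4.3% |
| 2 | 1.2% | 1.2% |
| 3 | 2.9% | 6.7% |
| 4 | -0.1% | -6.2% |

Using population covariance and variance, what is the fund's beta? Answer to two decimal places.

r̄p = 1.7250%,  r̄m = 1.5000%
Cov = Σ(rp − r̄p)(rm − r̄m) / 4 = 5.9025
Var(rm) = Σ(rm − r̄m)² / 4 = 23.5650
β = Cov / Var = 5.9025 / 23.5650 = 0.2505

0.25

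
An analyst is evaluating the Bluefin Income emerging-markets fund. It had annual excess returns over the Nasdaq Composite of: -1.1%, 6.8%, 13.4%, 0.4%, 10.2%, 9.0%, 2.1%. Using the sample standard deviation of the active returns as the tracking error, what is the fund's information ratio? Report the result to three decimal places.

Mean return r̄ = 40.80 / 7 = 5.8286%
Σ(r − r̄)² = 178.8143; sample σ = √(178.8143/6) = 5.4592%
IR = r̄ / tracking error = 5.8286 / 5.4592 = 1.0677

1.068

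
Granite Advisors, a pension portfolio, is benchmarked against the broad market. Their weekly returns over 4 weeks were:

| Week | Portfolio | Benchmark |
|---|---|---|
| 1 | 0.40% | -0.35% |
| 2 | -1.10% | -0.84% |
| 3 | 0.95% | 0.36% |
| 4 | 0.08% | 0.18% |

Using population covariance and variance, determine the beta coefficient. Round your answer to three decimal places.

1.350

r̄p = 0.0825%,  r̄m = -0.1625%
Cov = Σ(rp − r̄p)(rm − r̄m) / 4 = 0.2985
Var(rm) = Σ(rm − r̄m)² / 4 = 0.2211
β = Cov / Var = 0.2985 / 0.2211 = 1.3501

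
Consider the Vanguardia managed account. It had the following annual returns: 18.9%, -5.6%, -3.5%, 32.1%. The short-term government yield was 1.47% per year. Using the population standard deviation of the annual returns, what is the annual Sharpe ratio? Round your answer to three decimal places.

0.572

μ = (18.9 − 5.6 − 3.5 + 32.1) / 4 = 41.90 / 4 = 10.4750%
Σ(r − μ)² = (18.9 − 10.4750)² + (-5.6 − 10.4750)² + (-3.5 − 10.4750)² + … = 992.3275
σ = √[992.3275 / 4] = 15.7506%
Sharpe = (μ − rf) / σ = (10.4750 − 1.47) / 15.7506 = 9.0050 / 15.7506 = 0.5717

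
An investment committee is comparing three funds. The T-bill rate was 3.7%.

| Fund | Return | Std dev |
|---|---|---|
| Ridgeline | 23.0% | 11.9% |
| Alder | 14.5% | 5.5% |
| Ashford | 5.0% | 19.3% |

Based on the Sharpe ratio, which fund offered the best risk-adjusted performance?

Alder

Ridgeline: Sharpe ratio = (23.0% − 3.7%) / 11.9% = 1.622
Alder: Sharpe ratio = (14.5% − 3.7%) / 5.5% = 1.964
Ashford: Sharpe ratio = (5.0% − 3.7%) / 19.3% = 0.067
Highest: Alder (1.964).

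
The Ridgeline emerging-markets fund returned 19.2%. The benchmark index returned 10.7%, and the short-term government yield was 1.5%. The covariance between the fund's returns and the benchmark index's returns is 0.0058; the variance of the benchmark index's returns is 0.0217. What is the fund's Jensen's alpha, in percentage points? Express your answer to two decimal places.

β = Cov / Var = 0.0058 / 0.0217 = 0.2673
E[R] = Rf + β(Rm − Rf) = 1.5% + 0.2673 × (10.7% − 1.5%) = 3.9592%
α = Rp − E[R] = 19.2% − 3.9592% = 15.2408

15.24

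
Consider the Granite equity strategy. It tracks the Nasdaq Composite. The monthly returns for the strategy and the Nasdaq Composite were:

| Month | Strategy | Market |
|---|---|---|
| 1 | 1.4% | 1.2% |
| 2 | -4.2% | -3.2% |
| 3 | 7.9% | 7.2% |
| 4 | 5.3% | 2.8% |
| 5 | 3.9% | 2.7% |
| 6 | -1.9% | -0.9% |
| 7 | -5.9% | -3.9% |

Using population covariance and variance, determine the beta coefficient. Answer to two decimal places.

1.30

r̄p = 0.9286%,  r̄m = 0.8429%
Cov = Σ(rp − r̄p)(rm − r̄m) / 7 = 16.6588
Var(rm) = Σ(rm − r̄m)² / 7 = 12.8139
β = Cov / Var = 16.6588 / 12.8139 = 1.3001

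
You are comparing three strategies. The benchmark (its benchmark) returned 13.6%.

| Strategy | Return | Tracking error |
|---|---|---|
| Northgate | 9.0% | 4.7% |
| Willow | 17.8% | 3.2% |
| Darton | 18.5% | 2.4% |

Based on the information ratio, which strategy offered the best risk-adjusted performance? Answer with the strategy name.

Darton

Northgate: IR = (9.0% − 13.6%) / 4.7% = -0.979
Willow: IR = (17.8% − 13.6%) / 3.2% = 1.313
Darton: IR = (18.5% − 13.6%) / 2.4% = 2.042
Highest: Darton (2.042).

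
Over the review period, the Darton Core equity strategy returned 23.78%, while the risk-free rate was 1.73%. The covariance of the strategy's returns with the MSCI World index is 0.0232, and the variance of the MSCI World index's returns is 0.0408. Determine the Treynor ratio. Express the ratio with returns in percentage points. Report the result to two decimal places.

β = Cov / Var = 0.0232 / 0.0408 = 0.5686
Treynor = (Rp − Rf) / β = (23.78% − 1.73%) / 0.5686 = 22.05 / 0.5686 = 38.7795

38.78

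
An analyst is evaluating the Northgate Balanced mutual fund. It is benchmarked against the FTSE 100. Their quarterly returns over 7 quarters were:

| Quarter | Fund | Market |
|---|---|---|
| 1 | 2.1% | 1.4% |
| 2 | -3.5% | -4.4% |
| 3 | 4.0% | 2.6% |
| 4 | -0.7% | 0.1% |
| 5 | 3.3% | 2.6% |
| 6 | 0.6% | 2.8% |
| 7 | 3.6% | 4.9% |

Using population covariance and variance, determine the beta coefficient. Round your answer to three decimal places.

r̄p = 1.3429%,  r̄m = 1.4286%
Cov = Σ(rp − r̄p)(rm − r̄m) / 7 = 6.1631
Var(rm) = Σ(rm − r̄m)² / 7 = 7.4878
β = Cov / Var = 6.1631 / 7.4878 = 0.8231

0.823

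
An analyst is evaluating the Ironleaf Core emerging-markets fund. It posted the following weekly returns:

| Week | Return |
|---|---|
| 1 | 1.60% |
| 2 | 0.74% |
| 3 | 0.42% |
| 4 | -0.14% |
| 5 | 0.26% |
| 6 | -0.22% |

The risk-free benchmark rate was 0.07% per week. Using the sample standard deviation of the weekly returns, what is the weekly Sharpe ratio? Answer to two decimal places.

Mean return r̄ = 2.660 / 6 = 0.4433%
Σ(r − r̄)² = 2.2403; sample σ = √(2.2403/5) = 0.6694%
Sharpe = (r̄ − rf) / σ = (0.4433 − 0.07) / 0.6694 = 0.3733 / 0.6694 = 0.5577

0.56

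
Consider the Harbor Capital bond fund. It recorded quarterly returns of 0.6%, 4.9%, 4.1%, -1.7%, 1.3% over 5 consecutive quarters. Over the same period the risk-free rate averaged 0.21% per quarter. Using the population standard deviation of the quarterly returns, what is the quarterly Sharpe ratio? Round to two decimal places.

Mean return r̄ = 9.20 / 5 = 1.8400%
Σ(r − r̄)² = (0.6 − 1.8400)² + (4.9 − 1.8400)² + … = 28.8320
population σ = √(28.8320 / 5) = √5.7664 = 2.4013%
Sharpe = (r̄ − rf) / σ = (1.8400 − 0.21) / 2.4013 = 1.6300 / 2.4013 = 0.6788

0.68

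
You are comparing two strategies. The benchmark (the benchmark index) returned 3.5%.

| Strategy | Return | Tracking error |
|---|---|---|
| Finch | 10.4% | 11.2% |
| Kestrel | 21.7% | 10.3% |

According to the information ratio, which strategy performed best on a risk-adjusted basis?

Kestrel

Finch: IR = (10.4% − 3.5%) / 11.2% = 0.616
Kestrel: IR = (21.7% − 3.5%) / 10.3% = 1.767
Highest: Kestrel (1.767).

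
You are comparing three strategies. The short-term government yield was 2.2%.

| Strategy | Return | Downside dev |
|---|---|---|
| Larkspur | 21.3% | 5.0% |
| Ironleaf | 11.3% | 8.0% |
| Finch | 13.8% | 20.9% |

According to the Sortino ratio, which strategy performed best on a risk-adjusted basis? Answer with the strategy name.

Larkspur

Larkspur: Sortino ratio = (21.3% − 2.2%) / 5.0% = 3.820
Ironleaf: Sortino ratio = (11.3% − 2.2%) / 8.0% = 1.138
Finch: Sortino ratio = (13.8% − 2.2%) / 20.9% = 0.555
Highest: Larkspur (3.820).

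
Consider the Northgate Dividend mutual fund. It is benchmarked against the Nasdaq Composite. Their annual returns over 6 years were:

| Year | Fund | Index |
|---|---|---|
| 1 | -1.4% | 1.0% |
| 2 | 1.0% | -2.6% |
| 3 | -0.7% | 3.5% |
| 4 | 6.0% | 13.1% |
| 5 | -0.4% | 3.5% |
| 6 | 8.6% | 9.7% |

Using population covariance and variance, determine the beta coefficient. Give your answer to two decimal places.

r̄p = 2.1833%,  r̄m = 4.7000%
Cov = Σ(rp − r̄p)(rm − r̄m) / 6 = 15.4333
Var(rm) = Σ(rm − r̄m)² / 6 = 27.5700
β = Cov / Var = 15.4333 / 27.5700 = 0.5598

0.56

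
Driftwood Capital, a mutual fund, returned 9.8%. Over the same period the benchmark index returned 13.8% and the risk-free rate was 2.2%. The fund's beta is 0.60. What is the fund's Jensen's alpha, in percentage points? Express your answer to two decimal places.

CAPM expected return = Rf + β(Rm − Rf) = 2.2% + 0.60 × (13.8% − 2.2%) = 2.2 + 0.60 × 11.60 = 9.1600%
Jensen's α = Rp − E[R] = 9.8% − 9.1600% = 0.6400

0.64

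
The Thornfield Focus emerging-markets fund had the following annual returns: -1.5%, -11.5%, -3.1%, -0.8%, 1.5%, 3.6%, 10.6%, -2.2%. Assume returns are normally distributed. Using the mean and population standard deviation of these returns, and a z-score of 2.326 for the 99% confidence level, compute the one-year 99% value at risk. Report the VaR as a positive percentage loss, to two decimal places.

14.08

μ = (-1.5 − 11.5 − 3.1 − 0.8 + 1.5 + 3.6 + 10.6 − 2.2) / 8 = -3.40 / 8 = -0.4250%
Σ(r − μ)² = 275.7150; population σ = √(275.7150/8) = 5.8706%
VaR = −(μ − z·σ) = −(-0.4250 − 2.326 × 5.8706) = −(-14.0800) = 14.0800%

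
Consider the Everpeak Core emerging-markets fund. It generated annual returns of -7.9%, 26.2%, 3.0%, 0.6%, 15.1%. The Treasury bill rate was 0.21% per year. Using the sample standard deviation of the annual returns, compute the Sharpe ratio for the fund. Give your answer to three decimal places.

0.539

r̄ = (-7.9 + 26.2 + 3 + 0.6 + 15.1) / 5 = 7.4000%
Σ(r − r̄)² = 712.4200; sample σ = √(712.4200/4) = 13.3456%
Sharpe = (r̄ − rf) / σ = (7.4000 − 0.21) / 13.3456 = 7.1900 / 13.3456 = 0.5388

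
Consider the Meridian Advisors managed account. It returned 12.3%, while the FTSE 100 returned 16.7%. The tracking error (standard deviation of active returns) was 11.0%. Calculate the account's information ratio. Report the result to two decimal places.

-0.40

IR = (Rp − Rb) / TE = (12.3% − 16.7%) / 11.0% = -4.40% / 11.0% = -0.4000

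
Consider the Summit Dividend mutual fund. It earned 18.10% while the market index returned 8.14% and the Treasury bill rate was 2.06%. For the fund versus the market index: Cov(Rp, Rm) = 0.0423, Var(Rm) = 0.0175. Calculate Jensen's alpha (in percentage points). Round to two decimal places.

1.34

β = Cov / Var = 0.0423 / 0.0175 = 2.4171
E[R] = Rf + β(Rm − Rf) = 2.06% + 2.4171 × (8.14% − 2.06%) = 16.7560%
α = Rp − E[R] = 18.10% − 16.7560% = 1.3440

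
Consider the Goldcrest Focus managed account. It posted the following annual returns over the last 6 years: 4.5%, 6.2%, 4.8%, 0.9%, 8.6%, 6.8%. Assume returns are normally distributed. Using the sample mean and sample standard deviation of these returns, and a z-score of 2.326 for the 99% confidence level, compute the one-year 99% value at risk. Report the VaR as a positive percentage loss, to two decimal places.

0.78

μ = (4.5 + 6.2 + 4.8 + 0.9 + 8.6 + 6.8) / 6 = 5.3000%
Sample std dev = √[34.2000 / 5] = 2.6153%
VaR = −(μ − z·σ) = −(5.3000 − 2.326 × 2.6153) = −(-0.7832) = 0.7832%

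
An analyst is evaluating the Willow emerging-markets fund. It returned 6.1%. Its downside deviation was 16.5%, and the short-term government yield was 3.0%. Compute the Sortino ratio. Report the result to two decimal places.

0.19

Sortino = (Rp − Rf) / σd = (6.1% − 3.0%) / 16.5% = 3.10% / 16.5% = 0.1879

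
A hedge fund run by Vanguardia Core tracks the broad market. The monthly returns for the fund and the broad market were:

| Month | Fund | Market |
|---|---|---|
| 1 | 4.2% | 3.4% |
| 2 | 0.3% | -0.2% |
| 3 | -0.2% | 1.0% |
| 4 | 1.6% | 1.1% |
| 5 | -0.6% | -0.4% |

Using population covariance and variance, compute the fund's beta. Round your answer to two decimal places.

r̄p = 1.0600%,  r̄m = 0.9800%
Cov = Σ(rp − r̄p)(rm − r̄m) / 5 = 2.1652
Var(rm) = Σ(rm − r̄m)² / 5 = 1.8336
β = Cov / Var = 2.1652 / 1.8336 = 1.1808

1.18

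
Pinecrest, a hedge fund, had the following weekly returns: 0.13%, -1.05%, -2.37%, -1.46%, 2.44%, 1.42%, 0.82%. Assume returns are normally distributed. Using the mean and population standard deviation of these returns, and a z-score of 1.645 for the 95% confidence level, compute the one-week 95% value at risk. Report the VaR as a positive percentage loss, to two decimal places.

2.61

Mean return r̄ = -0.070 / 7 = -0.0100%
Population σ = √[Σ(r − r̄)² / 7] = √[17.5096 / 7] = √2.5014 = 1.5816%
VaR = −(r̄ − z·σ) = −(-0.0100 − 1.645 × 1.5816) = −(-2.6117) = 2.6117%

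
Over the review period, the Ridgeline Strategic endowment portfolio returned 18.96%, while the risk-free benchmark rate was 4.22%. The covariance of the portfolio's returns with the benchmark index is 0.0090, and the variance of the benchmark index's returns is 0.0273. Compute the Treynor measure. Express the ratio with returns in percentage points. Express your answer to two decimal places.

β = Cov / Var = 0.0090 / 0.0273 = 0.3297
Treynor = (Rp − Rf) / β = (18.96% − 4.22%) / 0.3297 = 14.74 / 0.3297 = 44.7073

44.71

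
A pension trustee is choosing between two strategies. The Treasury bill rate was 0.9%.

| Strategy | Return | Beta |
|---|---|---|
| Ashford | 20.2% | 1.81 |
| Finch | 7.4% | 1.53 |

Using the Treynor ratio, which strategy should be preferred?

Ashford

Ashford: Treynor = (20.2% − 0.9%) / 1.81 = 10.663
Finch: Treynor = (7.4% − 0.9%) / 1.53 = 4.248
Highest: Ashford (10.663).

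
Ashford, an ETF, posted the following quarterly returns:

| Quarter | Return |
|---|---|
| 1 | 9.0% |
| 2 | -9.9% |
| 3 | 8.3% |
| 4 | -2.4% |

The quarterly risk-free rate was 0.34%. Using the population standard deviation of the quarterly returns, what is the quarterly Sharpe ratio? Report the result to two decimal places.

r̄ = (9 − 9.9 + 8.3 − 2.4) / 4 = 1.2500%
Σ(r − r̄)² = (9 − 1.2500)² + (-9.9 − 1.2500)² + (8.3 − 1.2500)² + … = 247.4100
σ = √[247.4100 / 4] = 7.8646%
Sharpe = (r̄ − rf) / σ = (1.2500 − 0.34) / 7.8646 = 0.9100 / 7.8646 = 0.1157

0.12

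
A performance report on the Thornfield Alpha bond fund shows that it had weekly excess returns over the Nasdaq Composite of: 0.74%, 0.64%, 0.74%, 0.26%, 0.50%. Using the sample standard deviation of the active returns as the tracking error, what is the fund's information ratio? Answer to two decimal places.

r̄ = (0.74 + 0.64 + 0.74 + 0.26 + 0.5) / 5 = 0.5760%
Sample std dev = √[0.1635 / 4] = 0.2022%
IR = r̄ / tracking error = 0.5760 / 0.2022 = 2.8487

2.85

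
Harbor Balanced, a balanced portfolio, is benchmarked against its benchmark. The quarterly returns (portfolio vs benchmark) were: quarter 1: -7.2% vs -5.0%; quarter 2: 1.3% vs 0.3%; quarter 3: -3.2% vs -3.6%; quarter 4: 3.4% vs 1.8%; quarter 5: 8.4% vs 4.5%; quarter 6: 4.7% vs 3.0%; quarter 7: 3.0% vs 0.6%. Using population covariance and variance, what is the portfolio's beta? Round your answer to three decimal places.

1.494

r̄p = 1.4857%,  r̄m = 0.2286%
Cov = Σ(rp − r̄p)(rm − r̄m) / 7 = 15.0504
Var(rm) = Σ(rm − r̄m)² / 7 = 10.0763
β = Cov / Var = 15.0504 / 10.0763 = 1.4936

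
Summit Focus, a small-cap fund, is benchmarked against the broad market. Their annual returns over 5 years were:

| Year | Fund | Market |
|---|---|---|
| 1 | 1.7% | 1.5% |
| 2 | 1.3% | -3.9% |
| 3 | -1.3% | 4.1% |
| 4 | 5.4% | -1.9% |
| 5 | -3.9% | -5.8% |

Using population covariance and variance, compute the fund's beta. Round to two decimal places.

r̄p = 0.6400%,  r̄m = -1.2000%
Cov = Σ(rp − r̄p)(rm − r̄m) / 5 = 1.6700
Var(rm) = Σ(rm − r̄m)² / 5 = 12.8640
β = Cov / Var = 1.6700 / 12.8640 = 0.1298

0.13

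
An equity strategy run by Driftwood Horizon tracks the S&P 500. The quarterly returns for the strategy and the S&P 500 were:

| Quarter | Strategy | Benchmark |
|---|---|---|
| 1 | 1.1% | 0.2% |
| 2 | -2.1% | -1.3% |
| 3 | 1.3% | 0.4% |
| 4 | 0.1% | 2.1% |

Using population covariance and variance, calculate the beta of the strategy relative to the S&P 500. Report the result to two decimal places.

r̄p = 0.1000%,  r̄m = 0.3500%
Cov = Σ(rp − r̄p)(rm − r̄m) / 4 = 0.8850
Var(rm) = Σ(rm − r̄m)² / 4 = 1.4525
β = Cov / Var = 0.8850 / 1.4525 = 0.6093

0.61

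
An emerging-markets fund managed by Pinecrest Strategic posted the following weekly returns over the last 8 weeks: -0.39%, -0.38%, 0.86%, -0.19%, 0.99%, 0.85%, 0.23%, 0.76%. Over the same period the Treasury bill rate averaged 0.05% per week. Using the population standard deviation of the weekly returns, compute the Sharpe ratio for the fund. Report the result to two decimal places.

0.52

μ = (-0.39 − 0.38 + 0.86 − 0.19 + 0.99 + 0.85 + 0.23 + 0.76) / 8 = 2.730 / 8 = 0.3413%
Population σ = √[Σ(r − μ)² / 8] = √[2.4737 / 8] = √0.3092 = 0.5561%
Sharpe = (μ − rf) / σ = (0.3413 − 0.05) / 0.5561 = 0.2913 / 0.5561 = 0.5238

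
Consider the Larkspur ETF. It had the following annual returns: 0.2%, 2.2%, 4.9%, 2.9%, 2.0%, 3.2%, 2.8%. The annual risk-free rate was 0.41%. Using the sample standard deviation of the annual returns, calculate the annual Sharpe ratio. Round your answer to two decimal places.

μ = (0.2 + 2.2 + 4.9 + 2.9 + 2 + 3.2 + 2.8) / 7 = 2.6000%
Σ(r − μ)² = (0.2 − 2.6000)² + (2.2 − 2.6000)² + … = 12.0600
sample σ = √(12.0600 / 6) = √2.0100 = 1.4177%
Sharpe = (μ − rf) / σ = (2.6000 − 0.41) / 1.4177 = 2.1900 / 1.4177 = 1.5448

1.54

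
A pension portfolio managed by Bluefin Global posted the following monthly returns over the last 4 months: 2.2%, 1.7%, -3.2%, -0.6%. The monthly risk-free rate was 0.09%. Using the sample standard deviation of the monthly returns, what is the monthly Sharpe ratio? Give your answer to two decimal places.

μ = (2.2 + 1.7 − 3.2 − 0.6) / 4 = 0.10 / 4 = 0.0250%
Σ(r − μ)² = (2.2 − 0.0250)² + (1.7 − 0.0250)² + … = 18.3275
sample σ = √(18.3275 / 3) = √6.1092 = 2.4717%
Sharpe = (μ − rf) / σ = (0.0250 − 0.09) / 2.4717 = -0.0650 / 2.4717 = -0.0263

-0.03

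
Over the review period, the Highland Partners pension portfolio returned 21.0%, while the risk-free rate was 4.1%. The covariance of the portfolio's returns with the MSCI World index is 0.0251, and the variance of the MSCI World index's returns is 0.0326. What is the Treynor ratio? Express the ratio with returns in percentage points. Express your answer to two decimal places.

β = Cov / Var = 0.0251 / 0.0326 = 0.7699
Treynor = (Rp − Rf) / β = (21.0% − 4.1%) / 0.7699 = 16.90 / 0.7699 = 21.9509

21.95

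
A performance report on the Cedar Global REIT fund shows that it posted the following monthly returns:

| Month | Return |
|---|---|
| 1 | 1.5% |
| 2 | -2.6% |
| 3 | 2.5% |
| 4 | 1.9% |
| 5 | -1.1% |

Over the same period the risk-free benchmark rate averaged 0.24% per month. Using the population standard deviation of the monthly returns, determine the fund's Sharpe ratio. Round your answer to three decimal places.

0.102

Mean return μ = 2.20 / 5 = 0.4400%
Population std dev = √[19.1120 / 5] = 1.9551%
Sharpe = (μ − rf) / σ = (0.4400 − 0.24) / 1.9551 = 0.2000 / 1.9551 = 0.1023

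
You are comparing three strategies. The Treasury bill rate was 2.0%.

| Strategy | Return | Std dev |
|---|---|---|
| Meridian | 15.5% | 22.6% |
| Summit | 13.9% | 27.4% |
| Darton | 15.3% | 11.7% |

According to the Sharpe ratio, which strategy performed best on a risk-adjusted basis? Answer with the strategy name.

Darton

Meridian: Sharpe ratio = (15.5% − 2.0%) / 22.6% = 0.597
Summit: Sharpe ratio = (13.9% − 2.0%) / 27.4% = 0.434
Darton: Sharpe ratio = (15.3% − 2.0%) / 11.7% = 1.137
Highest: Darton (1.137).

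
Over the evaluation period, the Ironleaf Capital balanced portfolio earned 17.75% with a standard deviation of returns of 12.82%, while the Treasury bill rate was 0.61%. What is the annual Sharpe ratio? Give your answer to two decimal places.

Sharpe = (Rp − Rf) / σp = (17.75% − 0.61%) / 12.82% = 17.14% / 12.82% = 1.3370

1.34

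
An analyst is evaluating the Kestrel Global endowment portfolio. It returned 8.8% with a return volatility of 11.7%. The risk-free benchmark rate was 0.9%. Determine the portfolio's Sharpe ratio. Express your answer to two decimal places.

0.68

Sharpe = (Rp − Rf) / σp = (8.8% − 0.9%) / 11.7% = 7.90% / 11.7% = 0.6752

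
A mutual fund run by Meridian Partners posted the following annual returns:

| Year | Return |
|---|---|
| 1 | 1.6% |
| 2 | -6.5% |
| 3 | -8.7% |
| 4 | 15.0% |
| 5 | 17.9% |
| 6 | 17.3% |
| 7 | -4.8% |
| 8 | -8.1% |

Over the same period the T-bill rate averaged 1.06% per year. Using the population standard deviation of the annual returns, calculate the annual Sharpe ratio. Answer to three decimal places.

0.172

Mean return μ = 23.70 / 8 = 2.9625%
Population σ = √[Σ(r − μ)² / 8] = √[983.6388 / 8] = √122.9549 = 11.0885%
Sharpe = (μ − rf) / σ = (2.9625 − 1.06) / 11.0885 = 1.9025 / 11.0885 = 0.1716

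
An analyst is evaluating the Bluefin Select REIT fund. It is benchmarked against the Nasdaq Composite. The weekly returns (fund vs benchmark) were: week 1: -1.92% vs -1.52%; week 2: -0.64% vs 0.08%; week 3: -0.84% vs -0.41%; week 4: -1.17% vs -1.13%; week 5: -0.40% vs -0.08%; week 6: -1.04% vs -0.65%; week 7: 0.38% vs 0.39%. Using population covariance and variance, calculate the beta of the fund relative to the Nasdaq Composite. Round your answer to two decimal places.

0.98

r̄p = -0.8043%,  r̄m = -0.4743%
Cov = Σ(rp − r̄p)(rm − r̄m) / 7 = 0.3885
Var(rm) = Σ(rm − r̄m)² / 7 = 0.3955
β = Cov / Var = 0.3885 / 0.3955 = 0.9823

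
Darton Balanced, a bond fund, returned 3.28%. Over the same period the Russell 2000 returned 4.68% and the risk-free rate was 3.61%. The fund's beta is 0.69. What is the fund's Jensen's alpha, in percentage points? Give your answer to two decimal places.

CAPM expected return = Rf + β(Rm − Rf) = 3.61% + 0.69 × (4.68% − 3.61%) = 3.61 + 0.69 × 1.07 = 4.3483%
Jensen's α = Rp − E[R] = 3.28% − 4.3483% = -1.0683

-1.07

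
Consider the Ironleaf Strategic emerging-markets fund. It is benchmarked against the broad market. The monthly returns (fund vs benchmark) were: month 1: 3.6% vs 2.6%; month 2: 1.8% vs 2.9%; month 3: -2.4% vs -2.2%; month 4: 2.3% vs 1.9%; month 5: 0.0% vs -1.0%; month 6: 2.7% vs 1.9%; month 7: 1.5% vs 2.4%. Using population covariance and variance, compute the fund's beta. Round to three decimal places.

0.905

r̄p = 1.3571%,  r̄m = 1.2143%
Cov = Σ(rp − r̄p)(rm − r̄m) / 7 = 3.0606
Var(rm) = Σ(rm − r̄m)² / 7 = 3.3812
β = Cov / Var = 3.0606 / 3.3812 = 0.9052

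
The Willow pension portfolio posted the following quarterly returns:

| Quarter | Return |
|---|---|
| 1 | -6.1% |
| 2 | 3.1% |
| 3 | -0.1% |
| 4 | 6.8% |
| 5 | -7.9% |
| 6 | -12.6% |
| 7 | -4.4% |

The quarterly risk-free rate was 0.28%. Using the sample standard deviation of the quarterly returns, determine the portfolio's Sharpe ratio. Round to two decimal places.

-0.49

μ = (-6.1 + 3.1 − 0.1 + 6.8 − 7.9 − 12.6 − 4.4) / 7 = -3.0286%
Σ(r − μ)² = (-6.1 − (-3.0286))² + (3.1 − (-3.0286))² + … = 269.3943
sample σ = √(269.3943 / 6) = √44.8991 = 6.7007%
Sharpe = (μ − rf) / σ = (-3.0286 − 0.28) / 6.7007 = -3.3086 / 6.7007 = -0.4938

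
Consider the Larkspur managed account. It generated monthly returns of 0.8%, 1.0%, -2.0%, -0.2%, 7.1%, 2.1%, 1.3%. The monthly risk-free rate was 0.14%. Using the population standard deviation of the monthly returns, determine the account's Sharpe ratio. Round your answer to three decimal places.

r̄ = (0.8 + 1 − 2 − 0.2 + 7.1 + 2.1 + 1.3) / 7 = 10.10 / 7 = 1.4429%
Σ(r − r̄)² = 47.6171; population σ = √(47.6171/7) = 2.6081%
Sharpe = (r̄ − rf) / σ = (1.4429 − 0.14) / 2.6081 = 1.3029 / 2.6081 = 0.4996

0.500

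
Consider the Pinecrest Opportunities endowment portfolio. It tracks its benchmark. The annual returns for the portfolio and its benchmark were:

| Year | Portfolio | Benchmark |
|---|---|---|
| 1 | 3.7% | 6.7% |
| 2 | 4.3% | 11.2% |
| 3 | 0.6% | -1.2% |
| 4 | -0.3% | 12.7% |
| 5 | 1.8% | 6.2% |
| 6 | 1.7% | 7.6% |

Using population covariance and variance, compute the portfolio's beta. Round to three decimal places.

r̄p = 1.9667%,  r̄m = 7.2000%
Cov = Σ(rp − r̄p)(rm − r̄m) / 6 = 1.2567
Var(rm) = Σ(rm − r̄m)² / 6 = 19.7033
β = Cov / Var = 1.2567 / 19.7033 = 0.0638

0.064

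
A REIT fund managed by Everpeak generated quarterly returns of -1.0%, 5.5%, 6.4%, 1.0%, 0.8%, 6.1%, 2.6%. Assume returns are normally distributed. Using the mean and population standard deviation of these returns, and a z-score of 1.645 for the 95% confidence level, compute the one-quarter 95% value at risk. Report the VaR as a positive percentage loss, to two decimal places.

1.44

r̄ = (-1 + 5.5 + 6.4 + 1 + 0.8 + 6.1 + 2.6) / 7 = 3.0571%
Population σ = √[Σ(r − r̄)² / 7] = √[52.3971 / 7] = √7.4853 = 2.7359%
VaR = −(r̄ − z·σ) = −(3.0571 − 1.645 × 2.7359) = −(-1.4435) = 1.4435%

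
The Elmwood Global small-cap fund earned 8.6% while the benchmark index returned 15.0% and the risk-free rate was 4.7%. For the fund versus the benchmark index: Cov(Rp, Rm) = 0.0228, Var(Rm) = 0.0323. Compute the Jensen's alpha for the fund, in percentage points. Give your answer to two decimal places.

β = Cov / Var = 0.0228 / 0.0323 = 0.7059
E[R] = Rf + β(Rm − Rf) = 4.7% + 0.7059 × (15.0% − 4.7%) = 11.9708%
α = Rp − E[R] = 8.6% − 11.9708% = -3.3708

-3.37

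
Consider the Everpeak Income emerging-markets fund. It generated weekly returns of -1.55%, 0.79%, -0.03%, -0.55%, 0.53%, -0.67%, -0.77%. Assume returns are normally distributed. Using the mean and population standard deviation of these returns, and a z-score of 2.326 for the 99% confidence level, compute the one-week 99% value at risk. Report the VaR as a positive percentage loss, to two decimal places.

r̄ = (-1.55 + 0.79 − 0.03 − 0.55 + 0.53 − 0.67 − 0.77) / 7 = -2.250 / 7 = -0.3214%
Σ(r − r̄)² = (-1.55 − (-0.3214))² + (0.79 − (-0.3214))² + (-0.03 − (-0.3214))² + … = 3.9295
σ = √[3.9295 / 7] = 0.7492%
VaR = −(r̄ − z·σ) = −(-0.3214 − 2.326 × 0.7492) = −(-2.0640) = 2.0640%

2.06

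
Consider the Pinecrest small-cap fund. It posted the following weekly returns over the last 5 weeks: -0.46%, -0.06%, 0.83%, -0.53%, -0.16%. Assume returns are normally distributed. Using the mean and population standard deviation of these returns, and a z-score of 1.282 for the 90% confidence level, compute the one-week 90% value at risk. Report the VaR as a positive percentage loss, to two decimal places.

0.70

r̄ = (-0.46 − 0.06 + 0.83 − 0.53 − 0.16) / 5 = -0.0760%
Σ(r − r̄)² = (-0.46 − (-0.0760))² + (-0.06 − (-0.0760))² + … = 1.1817
σ = √[1.1817 / 5] = 0.4861%
VaR = −(r̄ − z·σ) = −(-0.0760 − 1.282 × 0.4861) = −(-0.6992) = 0.6992%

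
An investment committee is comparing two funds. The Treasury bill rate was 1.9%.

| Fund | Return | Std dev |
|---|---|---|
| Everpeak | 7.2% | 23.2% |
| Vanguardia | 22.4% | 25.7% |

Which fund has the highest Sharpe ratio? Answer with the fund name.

Vanguardia

Everpeak: Sharpe ratio = (7.2% − 1.9%) / 23.2% = 0.228
Vanguardia: Sharpe ratio = (22.4% − 1.9%) / 25.7% = 0.798
Highest: Vanguardia (0.798).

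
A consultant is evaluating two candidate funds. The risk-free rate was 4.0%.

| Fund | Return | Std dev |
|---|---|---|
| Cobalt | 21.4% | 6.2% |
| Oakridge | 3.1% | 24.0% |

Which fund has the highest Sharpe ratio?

Cobalt: Sharpe ratio = (21.4% − 4.0%) / 6.2% = 2.806
Oakridge: Sharpe ratio = (3.1% − 4.0%) / 24.0% = -0.038
Highest: Cobalt (2.806).

Cobalt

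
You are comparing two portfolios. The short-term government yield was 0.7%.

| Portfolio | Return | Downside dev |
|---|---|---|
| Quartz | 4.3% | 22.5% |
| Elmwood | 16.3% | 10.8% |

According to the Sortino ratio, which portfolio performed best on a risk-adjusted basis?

Quartz: Sortino ratio = (4.3% − 0.7%) / 22.5% = 0.160
Elmwood: Sortino ratio = (16.3% − 0.7%) / 10.8% = 1.444
Highest: Elmwood (1.444).

Elmwood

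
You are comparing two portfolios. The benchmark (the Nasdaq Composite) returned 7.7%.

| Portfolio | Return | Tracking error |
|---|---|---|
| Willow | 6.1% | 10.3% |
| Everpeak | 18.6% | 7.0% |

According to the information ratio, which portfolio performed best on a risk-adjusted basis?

Everpeak

Willow: IR = (6.1% − 7.7%) / 10.3% = -0.155
Everpeak: IR = (18.6% − 7.7%) / 7.0% = 1.557
Highest: Everpeak (1.557).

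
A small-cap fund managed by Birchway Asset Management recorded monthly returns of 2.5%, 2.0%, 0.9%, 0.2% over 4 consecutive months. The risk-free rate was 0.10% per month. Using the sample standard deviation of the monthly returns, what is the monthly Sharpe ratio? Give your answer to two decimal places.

Mean return r̄ = 5.60 / 4 = 1.4000%
Σ(r − r̄)² = 3.2600; sample σ = √(3.2600/3) = 1.0424%
Sharpe = (r̄ − rf) / σ = (1.4000 − 0.1) / 1.0424 = 1.3000 / 1.0424 = 1.2471

1.25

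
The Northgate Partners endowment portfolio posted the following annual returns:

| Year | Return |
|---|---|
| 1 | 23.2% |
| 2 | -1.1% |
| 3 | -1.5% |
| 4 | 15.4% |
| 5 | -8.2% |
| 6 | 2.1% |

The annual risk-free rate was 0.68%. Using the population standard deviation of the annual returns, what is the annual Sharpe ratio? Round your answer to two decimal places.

0.40

Mean return μ = 29.90 / 6 = 4.9833%
Σ(r − μ)² = 701.5083; population σ = √(701.5083/6) = 10.8129%
Sharpe = (μ − rf) / σ = (4.9833 − 0.68) / 10.8129 = 4.3033 / 10.8129 = 0.3980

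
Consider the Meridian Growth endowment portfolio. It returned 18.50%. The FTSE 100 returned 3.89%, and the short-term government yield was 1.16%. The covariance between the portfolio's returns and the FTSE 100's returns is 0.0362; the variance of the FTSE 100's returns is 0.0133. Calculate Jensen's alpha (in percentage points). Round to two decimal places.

β = Cov / Var = 0.0362 / 0.0133 = 2.7218
E[R] = Rf + β(Rm − Rf) = 1.16% + 2.7218 × (3.89% − 1.16%) = 8.5905%
α = Rp − E[R] = 18.50% − 8.5905% = 9.9095

9.91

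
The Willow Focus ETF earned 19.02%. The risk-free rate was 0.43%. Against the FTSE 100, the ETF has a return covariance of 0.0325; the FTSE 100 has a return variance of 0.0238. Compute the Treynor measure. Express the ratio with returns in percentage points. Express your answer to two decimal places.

β = Cov / Var = 0.0325 / 0.0238 = 1.3655
Treynor = (Rp − Rf) / β = (19.02% − 0.43%) / 1.3655 = 18.59 / 1.3655 = 13.6141

13.61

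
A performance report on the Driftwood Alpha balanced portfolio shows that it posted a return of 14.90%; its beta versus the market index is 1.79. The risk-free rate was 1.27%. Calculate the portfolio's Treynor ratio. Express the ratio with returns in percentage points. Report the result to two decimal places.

7.61

Treynor = (Rp − Rf) / β = (14.90% − 1.27%) / 1.79 = 13.63 / 1.79 = 7.6145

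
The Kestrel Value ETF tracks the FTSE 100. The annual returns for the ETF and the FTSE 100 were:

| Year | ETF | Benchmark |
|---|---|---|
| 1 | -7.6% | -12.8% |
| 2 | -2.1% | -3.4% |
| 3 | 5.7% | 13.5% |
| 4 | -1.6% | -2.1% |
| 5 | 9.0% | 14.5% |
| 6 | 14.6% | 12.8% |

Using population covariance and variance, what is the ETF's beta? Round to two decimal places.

r̄p = 3.0000%,  r̄m = 3.7500%
Cov = Σ(rp − r̄p)(rm − r̄m) / 6 = 72.4350
Var(rm) = Σ(rm − r̄m)² / 6 = 108.6292
β = Cov / Var = 72.4350 / 108.6292 = 0.6668

0.67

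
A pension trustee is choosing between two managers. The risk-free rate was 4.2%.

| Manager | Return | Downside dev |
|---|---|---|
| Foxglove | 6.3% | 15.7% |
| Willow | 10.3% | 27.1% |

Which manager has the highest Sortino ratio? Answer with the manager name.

Foxglove: Sortino ratio = (6.3% − 4.2%) / 15.7% = 0.134
Willow: Sortino ratio = (10.3% − 4.2%) / 27.1% = 0.225
Highest: Willow (0.225).

Willow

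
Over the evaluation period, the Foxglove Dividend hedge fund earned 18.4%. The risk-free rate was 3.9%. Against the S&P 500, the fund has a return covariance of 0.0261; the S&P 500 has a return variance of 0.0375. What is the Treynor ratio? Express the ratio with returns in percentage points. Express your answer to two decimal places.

20.83

β = Cov / Var = 0.0261 / 0.0375 = 0.6960
Treynor = (Rp − Rf) / β = (18.4% − 3.9%) / 0.6960 = 14.50 / 0.6960 = 20.8333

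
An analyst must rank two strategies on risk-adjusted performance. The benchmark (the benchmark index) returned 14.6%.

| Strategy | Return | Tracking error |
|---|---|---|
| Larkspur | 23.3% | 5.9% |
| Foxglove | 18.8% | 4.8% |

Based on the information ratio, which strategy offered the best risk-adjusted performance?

Larkspur

Larkspur: IR = (23.3% − 14.6%) / 5.9% = 1.475
Foxglove: IR = (18.8% − 14.6%) / 4.8% = 0.875
Highest: Larkspur (1.475).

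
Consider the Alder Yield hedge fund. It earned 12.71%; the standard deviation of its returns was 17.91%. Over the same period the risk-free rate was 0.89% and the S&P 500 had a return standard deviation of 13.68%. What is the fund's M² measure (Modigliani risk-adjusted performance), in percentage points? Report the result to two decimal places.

9.92

Sharpe = (Rp − Rf) / σp = (12.71% − 0.89%) / 17.91% = 0.6600
M² = Rf + Sharpe × σm = 0.89% + 0.6600 × 13.68% = 9.9188%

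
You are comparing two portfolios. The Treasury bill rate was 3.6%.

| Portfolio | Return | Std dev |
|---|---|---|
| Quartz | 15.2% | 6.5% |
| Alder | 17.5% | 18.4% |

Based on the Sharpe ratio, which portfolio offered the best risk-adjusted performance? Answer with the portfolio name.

Quartz

Quartz: Sharpe ratio = (15.2% − 3.6%) / 6.5% = 1.785
Alder: Sharpe ratio = (17.5% − 3.6%) / 18.4% = 0.755
Highest: Quartz (1.785).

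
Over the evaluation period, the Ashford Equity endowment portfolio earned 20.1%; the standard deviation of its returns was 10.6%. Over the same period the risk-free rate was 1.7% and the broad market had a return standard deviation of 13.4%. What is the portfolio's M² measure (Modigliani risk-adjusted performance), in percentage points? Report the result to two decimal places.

Sharpe = (Rp − Rf) / σp = (20.1% − 1.7%) / 10.6% = 1.7358
M² = Rf + Sharpe × σm = 1.7% + 1.7358 × 13.4% = 24.9597%

24.96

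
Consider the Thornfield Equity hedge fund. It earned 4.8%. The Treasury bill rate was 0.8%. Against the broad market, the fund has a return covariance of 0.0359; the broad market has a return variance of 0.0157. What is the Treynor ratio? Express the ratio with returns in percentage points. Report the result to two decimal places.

1.75

β = Cov / Var = 0.0359 / 0.0157 = 2.2866
Treynor = (Rp − Rf) / β = (4.8% − 0.8%) / 2.2866 = 4.00 / 2.2866 = 1.7493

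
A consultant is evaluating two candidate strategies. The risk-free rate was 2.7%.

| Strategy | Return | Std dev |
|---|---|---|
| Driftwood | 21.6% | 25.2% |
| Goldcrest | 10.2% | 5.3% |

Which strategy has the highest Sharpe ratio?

Goldcrest

Driftwood: Sharpe ratio = (21.6% − 2.7%) / 25.2% = 0.750
Goldcrest: Sharpe ratio = (10.2% − 2.7%) / 5.3% = 1.415
Highest: Goldcrest (1.415).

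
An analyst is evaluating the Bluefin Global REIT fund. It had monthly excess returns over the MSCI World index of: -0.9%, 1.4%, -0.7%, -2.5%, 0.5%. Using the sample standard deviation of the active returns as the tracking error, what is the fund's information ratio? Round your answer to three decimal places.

-0.297

Mean return μ = -2.20 / 5 = -0.4400%
Σ(r − μ)² = 8.7920; sample σ = √(8.7920/4) = 1.4826%
IR = μ / tracking error = -0.4400 / 1.4826 = -0.2968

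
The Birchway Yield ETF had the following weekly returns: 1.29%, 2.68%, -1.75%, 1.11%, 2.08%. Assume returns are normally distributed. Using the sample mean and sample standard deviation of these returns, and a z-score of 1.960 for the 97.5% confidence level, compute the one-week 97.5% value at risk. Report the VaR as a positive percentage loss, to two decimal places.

r̄ = (1.29 + 2.68 − 1.75 + 1.11 + 2.08) / 5 = 1.0820%
Σ(r − r̄)² = (1.29 − 1.0820)² + (2.68 − 1.0820)² + … = 11.6139
σ = √[11.6139 / 4] = 1.7040%
VaR = −(r̄ − z·σ) = −(1.0820 − 1.960 × 1.7040) = −(-2.2578) = 2.2578%

2.26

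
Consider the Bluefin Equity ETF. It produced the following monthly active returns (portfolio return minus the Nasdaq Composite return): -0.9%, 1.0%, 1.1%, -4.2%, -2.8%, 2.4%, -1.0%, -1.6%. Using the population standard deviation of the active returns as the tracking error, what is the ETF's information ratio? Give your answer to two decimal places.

-0.37

r̄ = (-0.9 + 1 + 1.1 − 4.2 − 2.8 + 2.4 − 1 − 1.6) / 8 = -6.00 / 8 = -0.7500%
Population σ = √[Σ(r − r̄)² / 8] = √[33.3200 / 8] = √4.1650 = 2.0408%
IR = r̄ / tracking error = -0.7500 / 2.0408 = -0.3675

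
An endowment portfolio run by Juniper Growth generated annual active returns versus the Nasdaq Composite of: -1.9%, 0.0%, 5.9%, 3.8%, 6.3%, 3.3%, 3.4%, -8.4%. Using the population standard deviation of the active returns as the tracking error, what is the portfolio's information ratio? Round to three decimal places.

Mean return μ = 12.40 / 8 = 1.5500%
Σ(r − μ)² = (-1.9 − 1.5500)² + (0 − 1.5500)² + … = 166.3400
population σ = √(166.3400 / 8) = √20.7925 = 4.5599%
IR = μ / tracking error = 1.5500 / 4.5599 = 0.3399

0.340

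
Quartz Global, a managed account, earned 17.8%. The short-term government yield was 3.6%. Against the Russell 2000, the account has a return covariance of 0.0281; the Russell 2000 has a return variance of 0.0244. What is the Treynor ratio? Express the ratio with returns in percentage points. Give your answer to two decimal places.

12.33

β = Cov / Var = 0.0281 / 0.0244 = 1.1516
Treynor = (Rp − Rf) / β = (17.8% − 3.6%) / 1.1516 = 14.20 / 1.1516 = 12.3307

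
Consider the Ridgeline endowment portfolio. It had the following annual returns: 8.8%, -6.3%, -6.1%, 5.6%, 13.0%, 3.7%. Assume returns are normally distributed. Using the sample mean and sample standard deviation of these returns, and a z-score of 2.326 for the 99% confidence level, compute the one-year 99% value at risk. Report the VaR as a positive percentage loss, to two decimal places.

r̄ = (8.8 − 6.3 − 6.1 + 5.6 + 13 + 3.7) / 6 = 3.1167%
Σ(r − r̄)² = 310.1083; sample σ = √(310.1083/5) = 7.8754%
VaR = −(r̄ − z·σ) = −(3.1167 − 2.326 × 7.8754) = −(-15.2015) = 15.2015%

15.20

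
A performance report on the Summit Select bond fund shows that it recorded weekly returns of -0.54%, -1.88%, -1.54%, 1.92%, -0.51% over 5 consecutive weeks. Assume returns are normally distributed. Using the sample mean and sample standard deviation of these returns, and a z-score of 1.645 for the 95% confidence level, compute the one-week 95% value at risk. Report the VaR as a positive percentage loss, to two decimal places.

2.96

μ = (-0.54 − 1.88 − 1.54 + 1.92 − 0.51) / 5 = -2.550 / 5 = -0.5100%
Σ(r − μ)² = (-0.54 − (-0.5100))² + (-1.88 − (-0.5100))² + … = 8.8436
σ = √[8.8436 / 4] = 1.4869%
VaR = −(μ − z·σ) = −(-0.5100 − 1.645 × 1.4869) = −(-2.9560) = 2.9560%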